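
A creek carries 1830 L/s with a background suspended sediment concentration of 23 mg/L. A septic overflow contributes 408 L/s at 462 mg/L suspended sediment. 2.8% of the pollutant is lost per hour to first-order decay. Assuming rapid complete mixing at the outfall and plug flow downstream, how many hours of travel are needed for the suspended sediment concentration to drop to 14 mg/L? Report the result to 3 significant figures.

70.3 h

Flow-weighted average: C = (1830·23.00 + 408.0·462.0) / 2238 = 230600/2238 = 103.0 mg/L.
2.8%/h lost → k = −ln(1 − 0.028) = 0.02840 h⁻¹.
103.0·exp(−k·t) = 14 → t = ln(103.0/14)/k = 253000 s = 70.28 h.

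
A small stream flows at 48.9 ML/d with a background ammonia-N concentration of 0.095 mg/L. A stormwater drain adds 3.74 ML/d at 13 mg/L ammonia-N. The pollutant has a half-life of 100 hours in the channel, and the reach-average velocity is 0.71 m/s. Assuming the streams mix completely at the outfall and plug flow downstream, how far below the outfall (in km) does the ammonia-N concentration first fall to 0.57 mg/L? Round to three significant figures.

Flow-weighted average: C = (48.90·0.09500 + 3.740·13.00) / 52.64 = 53.27/52.64 = 1.012 mg/L.
Half-life 100 h → k = ln 2 / 100 = 0.006931 h⁻¹ = 0.1664 d⁻¹.
Set 1.012·exp(−k·t) = 0.57 → t = ln(1.012/0.57)/k = 298100 s = 82.80 h.
Distance = v·t = 0.71·298100 = 211600 m = 211.6 km.

212 km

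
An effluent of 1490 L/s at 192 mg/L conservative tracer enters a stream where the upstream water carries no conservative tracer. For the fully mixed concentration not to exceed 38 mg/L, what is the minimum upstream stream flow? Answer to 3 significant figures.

6040 L/s

Set C_mix = 38: (Q·0 + 1490·192.0) / (Q + 1490) = 38
→ Q = 1490·(192.0 − 38)/(38 − 0) = 6038 L/s.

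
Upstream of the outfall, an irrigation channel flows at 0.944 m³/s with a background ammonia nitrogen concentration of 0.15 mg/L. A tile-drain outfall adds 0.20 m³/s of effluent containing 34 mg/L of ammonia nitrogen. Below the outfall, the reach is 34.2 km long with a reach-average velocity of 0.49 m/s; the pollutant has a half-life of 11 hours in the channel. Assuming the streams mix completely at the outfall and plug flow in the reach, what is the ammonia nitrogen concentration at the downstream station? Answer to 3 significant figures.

Flow-weighted average: C = (0.9440·0.1500 + 0.2000·34.00) / 1.144 = 6.942/1.144 = 6.068 mg/L.
Travel time t = 34.2·1000 / 0.49 = 69800 s = 19.39 h.
Half-life 11 h → k = ln 2 / 11 = 0.06301 h⁻¹ = 1.512 d⁻¹.
Applying C = C₀e^(−kt): 6.068 × 0.2947 = 1.788 mg/L.

1.79 mg/L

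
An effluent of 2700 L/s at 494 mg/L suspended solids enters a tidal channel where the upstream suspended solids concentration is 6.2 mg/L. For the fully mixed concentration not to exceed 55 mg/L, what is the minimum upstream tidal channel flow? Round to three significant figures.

Set C_mix = 55: (Q·6.200 + 2700·494.0) / (Q + 2700) = 55
→ Q = 2700·(494.0 − 55)/(55 − 6.200) = 24290 L/s.

24300 L/s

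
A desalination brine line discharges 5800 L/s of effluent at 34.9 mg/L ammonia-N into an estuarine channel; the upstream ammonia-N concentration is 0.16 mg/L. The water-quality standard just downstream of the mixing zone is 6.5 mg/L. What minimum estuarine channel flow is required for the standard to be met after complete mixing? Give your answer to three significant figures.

Set C_mix = 6.5: (Q·0.1600 + 5800·34.90) / (Q + 5800) = 6.5
→ Q = 5800·(34.90 − 6.5)/(6.5 − 0.1600) = 25980 L/s.

26000 L/s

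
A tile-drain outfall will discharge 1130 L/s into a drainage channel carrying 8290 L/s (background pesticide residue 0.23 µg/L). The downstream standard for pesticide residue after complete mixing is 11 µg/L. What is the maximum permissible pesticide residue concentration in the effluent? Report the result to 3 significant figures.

90.0 µg/L

At the limit, (Qr·Cr + Qe·Cₑ)/(Qr + Qe) = 11:
Cₑ = (9420·11 − 8290·0.2300) / 1130 = 90.01 µg/L.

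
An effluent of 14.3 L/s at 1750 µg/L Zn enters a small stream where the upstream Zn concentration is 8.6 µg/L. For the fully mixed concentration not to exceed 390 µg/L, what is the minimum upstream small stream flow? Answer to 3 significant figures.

Set C_mix = 390: (Q·8.600 + 14.30·1750) / (Q + 14.30) = 390
→ Q = 14.30·(1750 − 390)/(390 − 8.600) = 50.99 L/s.

51.0 L/s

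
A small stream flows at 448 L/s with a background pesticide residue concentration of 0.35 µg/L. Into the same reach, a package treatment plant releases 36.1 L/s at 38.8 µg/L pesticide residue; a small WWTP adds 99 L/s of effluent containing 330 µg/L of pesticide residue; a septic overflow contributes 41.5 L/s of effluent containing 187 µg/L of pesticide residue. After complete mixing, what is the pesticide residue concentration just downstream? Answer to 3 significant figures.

67.2 µg/L

Mixed concentration C = ΣQC/ΣQ = (448.0·0.3500 + 36.10·38.80 + 99.00·330.0 + 41.50·187.0) / 624.6 = 41990/624.6 = 67.22 µg/L.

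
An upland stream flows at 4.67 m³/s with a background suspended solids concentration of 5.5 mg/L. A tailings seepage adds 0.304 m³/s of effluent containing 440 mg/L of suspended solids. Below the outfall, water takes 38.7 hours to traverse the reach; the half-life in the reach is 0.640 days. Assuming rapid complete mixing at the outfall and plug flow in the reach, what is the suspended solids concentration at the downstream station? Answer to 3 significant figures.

Flow-weighted average: C = (4.670·5.500 + 0.3040·440.0) / 4.974 = 159.4/4.974 = 32.06 mg/L.
Half-life 0.640 d → k = ln 2 / 0.640 = 1.083 d⁻¹.
First-order decay: C = 32.06·exp(−k·t) = 32.06·0.1744 = 5.590 mg/L.

5.59 mg/L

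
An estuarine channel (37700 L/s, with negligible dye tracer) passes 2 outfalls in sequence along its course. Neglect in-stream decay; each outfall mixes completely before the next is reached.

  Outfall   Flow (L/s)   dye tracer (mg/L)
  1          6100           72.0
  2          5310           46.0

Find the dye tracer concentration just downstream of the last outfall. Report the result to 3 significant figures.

13.9 mg/L

Below outfall 1: Q → 43800 L/s, C = (37700·0 + 6100·72.00)/43800 = 10.03 mg/L.
Below outfall 2: Q → 49110 L/s, C = (43800·10.03 + 5310·46.00)/49110 = 13.92 mg/L.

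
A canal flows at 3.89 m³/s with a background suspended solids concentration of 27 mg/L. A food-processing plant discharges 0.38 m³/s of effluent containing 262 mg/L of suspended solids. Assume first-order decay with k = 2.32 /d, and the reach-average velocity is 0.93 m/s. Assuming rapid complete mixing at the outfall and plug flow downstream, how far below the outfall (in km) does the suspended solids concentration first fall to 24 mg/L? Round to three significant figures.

Conservation of mass: C = (3.890·27.00 + 0.3800·262.0) / 4.270 = 204.6/4.270 = 47.91 mg/L.
Set 47.91·exp(−k·t) = 24 → t = ln(47.91/24)/k = 25750 s = 7.152 h.
Distance = v·t = 0.93·25750 = 23940 m = 23.94 km.

23.9 km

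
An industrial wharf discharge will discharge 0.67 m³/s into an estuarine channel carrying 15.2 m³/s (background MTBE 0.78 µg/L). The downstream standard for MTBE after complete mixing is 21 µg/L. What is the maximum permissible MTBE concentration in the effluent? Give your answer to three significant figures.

At the limit, (Qr·Cr + Qe·Cₑ)/(Qr + Qe) = 21:
Cₑ = (15.87·21 − 15.20·0.7800) / 0.6700 = 479.7 µg/L.

480 µg/L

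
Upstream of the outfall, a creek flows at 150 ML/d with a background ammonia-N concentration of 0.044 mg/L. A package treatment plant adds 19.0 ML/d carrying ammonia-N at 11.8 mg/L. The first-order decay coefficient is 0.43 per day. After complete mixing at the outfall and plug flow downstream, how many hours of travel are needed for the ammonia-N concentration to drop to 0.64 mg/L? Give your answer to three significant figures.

42.3 h

After mixing, C = (150.0·0.04400 + 19.00·11.80) / 169.0 = 230.8/169.0 = 1.366 mg/L.
1.366·exp(−k·t) = 0.64 → t = ln(1.366/0.64)/k = 152300 s = 42.30 h.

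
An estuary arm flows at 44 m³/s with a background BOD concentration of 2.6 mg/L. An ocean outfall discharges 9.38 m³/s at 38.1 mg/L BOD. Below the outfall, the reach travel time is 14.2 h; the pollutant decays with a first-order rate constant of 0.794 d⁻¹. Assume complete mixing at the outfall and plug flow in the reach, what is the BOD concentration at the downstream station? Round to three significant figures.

After mixing, C = (44.00·2.600 + 9.380·38.10) / 53.38 = 471.8/53.38 = 8.838 mg/L.
Decay over the reach: 8.838·exp(−kt) = 8.838·0.6251 = 5.525 mg/L.

5.53 mg/L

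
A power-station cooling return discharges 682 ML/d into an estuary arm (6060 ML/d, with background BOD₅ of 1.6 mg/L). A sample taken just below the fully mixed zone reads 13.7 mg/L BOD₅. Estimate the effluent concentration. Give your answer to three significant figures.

Mass balance: 6060·1.600 + 682.0·Cₑ = 6742·13.70
→ Cₑ = (6742·13.70 − 6060·1.600) / 682.0 = 121.2 mg/L.

121 mg/L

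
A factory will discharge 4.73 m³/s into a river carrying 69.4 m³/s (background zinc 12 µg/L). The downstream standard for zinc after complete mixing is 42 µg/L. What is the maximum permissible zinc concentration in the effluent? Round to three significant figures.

482 µg/L

At the limit, (Qr·Cr + Qe·Cₑ)/(Qr + Qe) = 42:
Cₑ = (74.13·42 − 69.40·12.00) / 4.730 = 482.2 µg/L.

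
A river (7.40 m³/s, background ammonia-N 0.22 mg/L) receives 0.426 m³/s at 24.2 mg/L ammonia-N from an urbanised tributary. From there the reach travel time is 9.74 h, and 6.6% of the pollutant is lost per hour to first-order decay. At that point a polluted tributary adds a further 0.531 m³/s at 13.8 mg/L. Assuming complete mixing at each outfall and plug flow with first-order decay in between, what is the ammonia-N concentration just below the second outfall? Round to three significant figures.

1.61 mg/L

After mixing, C = (7.400·0.2200 + 0.4260·24.20) / 7.826 = 11.94/7.826 = 1.525 mg/L; combined flow 7.826 m³/s.
6.6%/h lost → k = −ln(1 − 0.066) = 0.06828 h⁻¹.
First-order decay: C = 1.525·exp(−k·t) = 1.525·0.5143 = 0.7844 mg/L.
Second outfall: C = (7.826·0.7844 + 0.5310·13.80)/8.357 = 1.611 mg/L.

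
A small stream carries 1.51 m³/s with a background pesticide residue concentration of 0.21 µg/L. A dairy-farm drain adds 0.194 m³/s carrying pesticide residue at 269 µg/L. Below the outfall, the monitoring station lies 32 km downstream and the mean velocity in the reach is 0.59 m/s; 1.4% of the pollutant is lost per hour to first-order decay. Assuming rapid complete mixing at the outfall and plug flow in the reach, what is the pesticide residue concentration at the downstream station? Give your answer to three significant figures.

Conservation of mass: C = (1.510·0.2100 + 0.1940·269.0) / 1.704 = 52.50/1.704 = 30.81 µg/L.
Travel time t = 32·1000 / 0.59 = 54240 s = 15.07 h.
1.4%/h lost → k = −ln(1 − 0.014) = 0.01410 h⁻¹.
First-order decay: C = 30.81·exp(−k·t) = 30.81·0.8086 = 24.92 µg/L.

24.9 µg/L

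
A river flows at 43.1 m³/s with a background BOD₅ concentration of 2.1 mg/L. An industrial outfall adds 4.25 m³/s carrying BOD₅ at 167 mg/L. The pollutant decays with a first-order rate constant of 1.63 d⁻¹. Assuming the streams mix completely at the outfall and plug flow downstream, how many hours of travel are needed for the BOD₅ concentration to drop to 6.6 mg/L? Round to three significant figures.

13.8 h

Flow-weighted average: C = (43.10·2.100 + 4.250·167.0) / 47.35 = 800.3/47.35 = 16.90 mg/L.
16.90·exp(−k·t) = 6.6 → t = ln(16.90/6.6)/k = 49840 s = 13.84 h.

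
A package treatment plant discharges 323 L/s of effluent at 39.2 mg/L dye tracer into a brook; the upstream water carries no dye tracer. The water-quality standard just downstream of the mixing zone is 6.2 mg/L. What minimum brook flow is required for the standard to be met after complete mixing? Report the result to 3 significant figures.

1720 L/s

Set C_mix = 6.2: (Q·0 + 323.0·39.20) / (Q + 323.0) = 6.2
→ Q = 323.0·(39.20 − 6.2)/(6.2 − 0) = 1719 L/s.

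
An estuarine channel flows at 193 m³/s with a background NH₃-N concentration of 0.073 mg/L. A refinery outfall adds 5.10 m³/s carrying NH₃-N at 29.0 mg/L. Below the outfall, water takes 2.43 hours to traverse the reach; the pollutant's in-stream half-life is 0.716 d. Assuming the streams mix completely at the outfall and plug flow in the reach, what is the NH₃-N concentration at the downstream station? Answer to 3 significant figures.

Flow-weighted average: C = (193.0·0.07300 + 5.100·29.00) / 198.1 = 162.0/198.1 = 0.8177 mg/L.
Half-life 0.716 d → k = ln 2 / 0.716 = 0.9681 d⁻¹.
First-order decay: C = 0.8177·exp(−k·t) = 0.8177·0.9066 = 0.7414 mg/L.

0.741 mg/L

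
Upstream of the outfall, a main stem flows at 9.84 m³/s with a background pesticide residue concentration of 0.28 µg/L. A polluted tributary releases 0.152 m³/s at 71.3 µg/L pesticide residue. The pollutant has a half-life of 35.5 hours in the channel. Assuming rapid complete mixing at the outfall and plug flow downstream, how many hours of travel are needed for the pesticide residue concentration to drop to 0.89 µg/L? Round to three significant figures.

Mixed concentration C = ΣQC/ΣQ = (9.840·0.2800 + 0.1520·71.30) / 9.992 = 13.59/9.992 = 1.360 µg/L.
Half-life 35.5 h → k = ln 2 / 35.5 = 0.01953 h⁻¹ = 0.4686 d⁻¹.
1.360·exp(−k·t) = 0.89 → t = ln(1.360/0.89)/k = 78230 s = 21.73 h.

21.7 h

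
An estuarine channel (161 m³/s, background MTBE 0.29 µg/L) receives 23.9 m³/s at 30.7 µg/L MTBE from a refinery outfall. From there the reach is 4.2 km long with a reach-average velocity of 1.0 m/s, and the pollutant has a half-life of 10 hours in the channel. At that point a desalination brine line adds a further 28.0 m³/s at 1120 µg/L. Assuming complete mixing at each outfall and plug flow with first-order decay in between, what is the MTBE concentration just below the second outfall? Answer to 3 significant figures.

Conservation of mass: C = (161.0·0.2900 + 23.90·30.70) / 184.9 = 780.4/184.9 = 4.221 µg/L; combined flow 184.9 m³/s.
Travel time t = 4.2·1000 / 1.0 = 4200 s = 1.167 h.
Half-life 10 h → k = ln 2 / 10 = 0.06931 h⁻¹ = 1.664 d⁻¹.
First-order decay: C = 4.221·exp(−k·t) = 4.221·0.9223 = 3.893 µg/L.
At the second outfall, C = (184.9·3.893 + 28.00·1120) / (184.9 + 28.00) = 150.7 µg/L.

151 µg/L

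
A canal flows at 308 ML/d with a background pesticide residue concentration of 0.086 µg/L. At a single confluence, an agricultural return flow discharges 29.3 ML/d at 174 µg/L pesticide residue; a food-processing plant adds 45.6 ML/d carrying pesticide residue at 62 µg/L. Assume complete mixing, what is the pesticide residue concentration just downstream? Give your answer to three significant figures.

20.8 µg/L

Mass balance: C = (308.0·0.08600 + 29.30·174.0 + 45.60·62.00) / 382.9 = 7952/382.9 = 20.77 µg/L.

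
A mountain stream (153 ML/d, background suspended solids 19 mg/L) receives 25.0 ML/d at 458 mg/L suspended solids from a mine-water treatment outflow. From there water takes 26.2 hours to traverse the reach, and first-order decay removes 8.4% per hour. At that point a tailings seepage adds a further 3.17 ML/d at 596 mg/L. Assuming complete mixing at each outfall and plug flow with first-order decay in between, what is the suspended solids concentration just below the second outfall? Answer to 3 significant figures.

Mass balance: C = (153.0·19.00 + 25.00·458.0) / 178.0 = 14360/178.0 = 80.66 mg/L; combined flow 178.0 ML/d.
8.4%/h lost → k = −ln(1 − 0.084) = 0.08774 h⁻¹.
Applying C = C₀e^(−kt): 80.66 × 0.1004 = 8.097 mg/L.
At the second outfall, C = (178.0·8.097 + 3.170·596.0) / (178.0 + 3.170) = 18.38 mg/L.

18.4 mg/L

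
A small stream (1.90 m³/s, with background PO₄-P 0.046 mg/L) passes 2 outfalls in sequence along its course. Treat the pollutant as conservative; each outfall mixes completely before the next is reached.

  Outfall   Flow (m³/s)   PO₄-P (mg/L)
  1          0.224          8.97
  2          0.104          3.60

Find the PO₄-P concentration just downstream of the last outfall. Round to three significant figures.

Below outfall 1: Q → 2.124 m³/s, C = (1.900·0.04600 + 0.2240·8.970)/2.124 = 0.9871 mg/L.
Below outfall 2: Q → 2.228 m³/s, C = (2.124·0.9871 + 0.1040·3.600)/2.228 = 1.109 mg/L.

1.11 mg/L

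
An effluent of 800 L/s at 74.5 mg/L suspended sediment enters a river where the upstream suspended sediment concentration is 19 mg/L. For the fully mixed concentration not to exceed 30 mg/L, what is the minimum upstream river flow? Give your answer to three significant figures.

Set C_mix = 30: (Q·19.00 + 800.0·74.50) / (Q + 800.0) = 30
→ Q = 800.0·(74.50 − 30)/(30 − 19.00) = 3236 L/s.

3240 L/s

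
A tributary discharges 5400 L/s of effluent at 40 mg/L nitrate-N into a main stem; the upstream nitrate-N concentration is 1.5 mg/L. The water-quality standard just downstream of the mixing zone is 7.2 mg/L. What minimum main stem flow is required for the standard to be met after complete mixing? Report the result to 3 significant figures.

31100 L/s

Set C_mix = 7.2: (Q·1.500 + 5400·40.00) / (Q + 5400) = 7.2
→ Q = 5400·(40.00 − 7.2)/(7.2 − 1.500) = 31070 L/s.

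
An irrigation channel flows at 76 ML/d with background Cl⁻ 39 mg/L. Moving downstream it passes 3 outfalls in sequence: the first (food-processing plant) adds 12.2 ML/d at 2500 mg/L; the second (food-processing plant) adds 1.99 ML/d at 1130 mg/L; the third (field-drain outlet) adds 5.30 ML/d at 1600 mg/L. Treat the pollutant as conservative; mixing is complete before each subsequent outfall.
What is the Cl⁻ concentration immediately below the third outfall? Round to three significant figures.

463 mg/L

Outfall 1: combined Q = 88.20 ML/d; C = (76.00·39.00 + 12.20·2500)/88.20 = 379.4 mg/L.
Outfall 2: combined Q = 90.19 ML/d; C = (88.20·379.4 + 1.990·1130)/90.19 = 396.0 mg/L.
Outfall 3: combined Q = 95.49 ML/d; C = (90.19·396.0 + 5.300·1600)/95.49 = 462.8 mg/L.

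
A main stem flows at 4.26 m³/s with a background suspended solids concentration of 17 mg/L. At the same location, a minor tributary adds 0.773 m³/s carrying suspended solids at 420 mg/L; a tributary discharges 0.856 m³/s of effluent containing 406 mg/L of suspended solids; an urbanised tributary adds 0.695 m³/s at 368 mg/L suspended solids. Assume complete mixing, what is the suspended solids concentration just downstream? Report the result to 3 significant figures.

Mixed concentration C = ΣQC/ΣQ = (4.260·17.00 + 0.7730·420.0 + 0.8560·406.0 + 0.6950·368.0) / 6.584 = 1000/6.584 = 151.9 mg/L.

152 mg/L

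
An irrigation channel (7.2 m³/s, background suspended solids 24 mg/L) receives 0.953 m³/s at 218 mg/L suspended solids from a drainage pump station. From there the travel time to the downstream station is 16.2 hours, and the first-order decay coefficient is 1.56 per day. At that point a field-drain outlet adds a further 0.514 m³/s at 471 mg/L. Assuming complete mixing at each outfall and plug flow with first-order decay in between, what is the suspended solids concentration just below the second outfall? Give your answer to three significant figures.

Conservation of mass: C = (7.200·24.00 + 0.9530·218.0) / 8.153 = 380.6/8.153 = 46.68 mg/L; combined flow 8.153 m³/s.
Decay over the reach: 46.68·exp(−kt) = 46.68·0.3489 = 16.28 mg/L.
Second outfall: C = (8.153·16.28 + 0.5140·471.0)/8.667 = 43.25 mg/L.

43.3 mg/L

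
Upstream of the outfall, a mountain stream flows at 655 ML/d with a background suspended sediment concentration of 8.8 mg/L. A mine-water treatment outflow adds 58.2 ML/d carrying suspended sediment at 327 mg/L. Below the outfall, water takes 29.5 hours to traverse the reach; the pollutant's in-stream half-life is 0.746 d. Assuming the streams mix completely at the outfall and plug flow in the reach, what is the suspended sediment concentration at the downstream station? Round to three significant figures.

11.1 mg/L

After mixing, C = (655.0·8.800 + 58.20·327.0) / 713.2 = 24800/713.2 = 34.77 mg/L.
Half-life 0.746 d → k = ln 2 / 0.746 = 0.9292 d⁻¹.
After decay, C = 34.77 × e^(−kt) = 34.77 × 0.3192 = 11.10 mg/L.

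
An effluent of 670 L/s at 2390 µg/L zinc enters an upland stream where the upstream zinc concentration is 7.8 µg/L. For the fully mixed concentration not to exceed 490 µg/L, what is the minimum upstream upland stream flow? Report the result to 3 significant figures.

2640 L/s

Set C_mix = 490: (Q·7.800 + 670.0·2390) / (Q + 670.0) = 490
→ Q = 670.0·(2390 − 490)/(490 − 7.800) = 2640 L/s.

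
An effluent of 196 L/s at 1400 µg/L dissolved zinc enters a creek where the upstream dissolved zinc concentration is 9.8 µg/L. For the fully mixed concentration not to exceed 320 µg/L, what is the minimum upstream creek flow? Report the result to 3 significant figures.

682 L/s

Set C_mix = 320: (Q·9.800 + 196.0·1400) / (Q + 196.0) = 320
→ Q = 196.0·(1400 − 320)/(320 − 9.800) = 682.4 L/s.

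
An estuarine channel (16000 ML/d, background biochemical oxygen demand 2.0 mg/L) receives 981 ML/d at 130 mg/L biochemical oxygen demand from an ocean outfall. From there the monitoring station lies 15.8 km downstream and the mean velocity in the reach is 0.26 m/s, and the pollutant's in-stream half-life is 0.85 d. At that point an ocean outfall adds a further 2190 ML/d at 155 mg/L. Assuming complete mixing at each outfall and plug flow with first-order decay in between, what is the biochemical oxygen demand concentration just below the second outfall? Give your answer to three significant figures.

22.4 mg/L

Mass balance: C = (16000·2.000 + 981.0·130.0) / 16980 = 159500/16980 = 9.395 mg/L; combined flow 16980 ML/d.
Travel time t = 15.8·1000 / 0.26 = 60770 s = 16.88 h.
Half-life 0.85 d → k = ln 2 / 0.85 = 0.8155 d⁻¹.
First-order decay: C = 9.395·exp(−k·t) = 9.395·0.5635 = 5.294 mg/L.
Second outfall: C = (16980·5.294 + 2190·155.0)/19170 = 22.40 mg/L.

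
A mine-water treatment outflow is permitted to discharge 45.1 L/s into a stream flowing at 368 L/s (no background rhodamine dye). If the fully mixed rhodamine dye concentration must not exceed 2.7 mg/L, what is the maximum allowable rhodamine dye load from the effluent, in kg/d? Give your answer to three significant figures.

96.4 kg/d

Mass balance at the limit: 368.0·0 + 45.10·Cₑ = 413.1·2.7 → Cₑ = 24.73 mg/L.
45.10 L/s = 0.04510 m³/s. Load = 0.04510 m³/s × 24.73 g/m³ × 86 400 s/d = 96.37 kg/d.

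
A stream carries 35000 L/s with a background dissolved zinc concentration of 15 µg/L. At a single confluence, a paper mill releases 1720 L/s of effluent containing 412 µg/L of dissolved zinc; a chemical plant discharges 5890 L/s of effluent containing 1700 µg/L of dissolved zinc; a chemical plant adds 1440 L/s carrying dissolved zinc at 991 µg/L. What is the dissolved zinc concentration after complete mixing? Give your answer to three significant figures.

288 µg/L

Mixed concentration C = ΣQC/ΣQ = (35000·15.00 + 1720·412.0 + 5890·1700 + 1440·991.0) / 44050 = 12670000/44050 = 287.7 µg/L.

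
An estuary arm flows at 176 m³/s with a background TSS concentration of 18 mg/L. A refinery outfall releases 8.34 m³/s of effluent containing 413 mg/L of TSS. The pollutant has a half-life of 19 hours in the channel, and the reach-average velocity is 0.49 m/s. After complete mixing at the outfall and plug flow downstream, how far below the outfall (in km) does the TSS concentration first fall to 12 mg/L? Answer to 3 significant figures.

52.9 km

Mass balance: C = (176.0·18.00 + 8.340·413.0) / 184.3 = 6612/184.3 = 35.87 mg/L.
Half-life 19 h → k = ln 2 / 19 = 0.03648 h⁻¹ = 0.8756 d⁻¹.
Set 35.87·exp(−k·t) = 12 → t = ln(35.87/12)/k = 108100 s = 30.02 h.
Distance = v·t = 0.49·108100 = 52950 m = 52.95 km.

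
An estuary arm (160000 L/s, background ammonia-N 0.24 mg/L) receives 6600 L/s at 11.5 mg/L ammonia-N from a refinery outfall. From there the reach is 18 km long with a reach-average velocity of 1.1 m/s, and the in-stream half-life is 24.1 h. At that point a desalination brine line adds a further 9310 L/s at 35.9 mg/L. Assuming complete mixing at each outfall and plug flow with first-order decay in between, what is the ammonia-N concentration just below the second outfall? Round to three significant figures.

Conservation of mass: C = (160000·0.2400 + 6600·11.50) / 166600 = 114300/166600 = 0.6861 mg/L; combined flow 166600 L/s.
Travel time t = 18·1000 / 1.1 = 16360 s = 4.545 h.
Half-life 24.1 h → k = ln 2 / 24.1 = 0.02876 h⁻¹ = 0.6903 d⁻¹.
After decay, C = 0.6861 × e^(−kt) = 0.6861 × 0.8775 = 0.6020 mg/L.
At the second outfall, C = (166600·0.6020 + 9310·35.90) / (166600 + 9310) = 2.470 mg/L.

2.47 mg/L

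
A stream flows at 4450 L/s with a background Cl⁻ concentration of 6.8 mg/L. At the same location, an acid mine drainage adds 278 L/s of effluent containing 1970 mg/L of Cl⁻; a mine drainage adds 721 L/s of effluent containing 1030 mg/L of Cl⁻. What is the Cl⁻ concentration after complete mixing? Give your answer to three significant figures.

242 mg/L

Mass balance: C = (4450·6.800 + 278.0·1970 + 721.0·1030) / 5449 = 1321000/5449 = 242.3 mg/L.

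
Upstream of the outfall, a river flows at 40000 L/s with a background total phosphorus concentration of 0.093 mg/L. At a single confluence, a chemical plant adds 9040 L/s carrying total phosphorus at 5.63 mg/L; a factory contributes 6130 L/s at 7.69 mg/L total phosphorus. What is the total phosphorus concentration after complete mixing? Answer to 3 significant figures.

1.84 mg/L

After mixing, C = (40000·0.09300 + 9040·5.630 + 6130·7.690) / 55170 = 101800/55170 = 1.844 mg/L.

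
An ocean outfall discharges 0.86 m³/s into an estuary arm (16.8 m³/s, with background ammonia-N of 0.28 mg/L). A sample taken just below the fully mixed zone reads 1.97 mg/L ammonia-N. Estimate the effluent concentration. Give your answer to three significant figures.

Mass balance: 16.80·0.2800 + 0.8600·Cₑ = 17.66·1.970
→ Cₑ = (17.66·1.970 − 16.80·0.2800) / 0.8600 = 34.98 mg/L.

35.0 mg/L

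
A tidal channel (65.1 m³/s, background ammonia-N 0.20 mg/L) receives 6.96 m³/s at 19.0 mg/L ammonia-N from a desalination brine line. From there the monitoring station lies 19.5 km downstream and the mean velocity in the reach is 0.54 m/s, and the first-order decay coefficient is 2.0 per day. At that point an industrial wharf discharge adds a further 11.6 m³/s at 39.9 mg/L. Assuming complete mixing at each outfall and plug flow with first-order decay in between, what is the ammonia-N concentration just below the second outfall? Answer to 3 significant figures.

After mixing, C = (65.10·0.2000 + 6.960·19.00) / 72.06 = 145.3/72.06 = 2.016 mg/L; combined flow 72.06 m³/s.
Travel time t = 19.5·1000 / 0.54 = 36110 s = 10.03 h.
First-order decay: C = 2.016·exp(−k·t) = 2.016·0.4335 = 0.8738 mg/L.
Second outfall: C = (72.06·0.8738 + 11.60·39.90)/83.66 = 6.285 mg/L.

6.29 mg/L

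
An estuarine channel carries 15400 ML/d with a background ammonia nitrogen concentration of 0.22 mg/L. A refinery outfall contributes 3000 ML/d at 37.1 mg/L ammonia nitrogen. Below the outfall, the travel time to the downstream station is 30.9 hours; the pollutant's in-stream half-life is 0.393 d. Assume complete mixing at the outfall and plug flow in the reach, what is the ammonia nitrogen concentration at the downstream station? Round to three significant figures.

Mass balance: C = (15400·0.2200 + 3000·37.10) / 18400 = 114700/18400 = 6.233 mg/L.
Half-life 0.393 d → k = ln 2 / 0.393 = 1.764 d⁻¹.
Decay over the reach: 6.233·exp(−kt) = 6.233·0.1032 = 0.6434 mg/L.

0.643 mg/L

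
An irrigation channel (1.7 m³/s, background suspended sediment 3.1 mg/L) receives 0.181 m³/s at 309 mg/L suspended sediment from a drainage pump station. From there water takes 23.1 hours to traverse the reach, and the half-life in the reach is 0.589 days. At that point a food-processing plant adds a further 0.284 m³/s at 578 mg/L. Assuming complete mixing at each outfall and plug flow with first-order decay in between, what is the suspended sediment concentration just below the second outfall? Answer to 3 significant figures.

Flow-weighted average: C = (1.700·3.100 + 0.1810·309.0) / 1.881 = 61.20/1.881 = 32.54 mg/L; combined flow 1.881 m³/s.
Half-life 0.589 d → k = ln 2 / 0.589 = 1.177 d⁻¹.
First-order decay: C = 32.54·exp(−k·t) = 32.54·0.3222 = 10.48 mg/L.
At the second outfall, C = (1.881·10.48 + 0.2840·578.0) / (1.881 + 0.2840) = 84.93 mg/L.

84.9 mg/L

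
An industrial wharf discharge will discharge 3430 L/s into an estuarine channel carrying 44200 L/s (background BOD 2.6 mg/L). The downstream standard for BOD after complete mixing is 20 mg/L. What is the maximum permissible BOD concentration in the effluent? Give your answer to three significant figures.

At the limit, (Qr·Cr + Qe·Cₑ)/(Qr + Qe) = 20:
Cₑ = (47630·20 − 44200·2.600) / 3430 = 244.2 mg/L.

244 mg/L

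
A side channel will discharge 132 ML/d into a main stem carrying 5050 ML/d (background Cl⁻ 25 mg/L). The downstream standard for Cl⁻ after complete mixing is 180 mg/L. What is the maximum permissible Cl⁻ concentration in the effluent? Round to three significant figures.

6110 mg/L

At the limit, (Qr·Cr + Qe·Cₑ)/(Qr + Qe) = 180:
Cₑ = (5182·180 − 5050·25.00) / 132.0 = 6110 mg/L.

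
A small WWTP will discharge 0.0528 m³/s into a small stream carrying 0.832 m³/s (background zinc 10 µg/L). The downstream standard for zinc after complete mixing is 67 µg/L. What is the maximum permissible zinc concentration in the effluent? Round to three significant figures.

At the limit, (Qr·Cr + Qe·Cₑ)/(Qr + Qe) = 67:
Cₑ = (0.8848·67 − 0.8320·10.00) / 0.05280 = 965.2 µg/L.

965 µg/L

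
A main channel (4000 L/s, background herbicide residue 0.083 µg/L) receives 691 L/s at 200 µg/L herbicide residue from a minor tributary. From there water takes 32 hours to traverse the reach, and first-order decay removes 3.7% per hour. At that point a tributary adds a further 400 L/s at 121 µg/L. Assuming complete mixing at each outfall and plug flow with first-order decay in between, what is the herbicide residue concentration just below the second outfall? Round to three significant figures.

Mixed concentration C = ΣQC/ΣQ = (4000·0.08300 + 691.0·200.0) / 4691 = 138500/4691 = 29.53 µg/L; combined flow 4691 L/s.
3.7%/h lost → k = −ln(1 − 0.037) = 0.03770 h⁻¹.
Applying C = C₀e^(−kt): 29.53 × 0.2993 = 8.837 µg/L.
Second outfall: C = (4691·8.837 + 400.0·121.0)/5091 = 17.65 µg/L.

17.7 µg/L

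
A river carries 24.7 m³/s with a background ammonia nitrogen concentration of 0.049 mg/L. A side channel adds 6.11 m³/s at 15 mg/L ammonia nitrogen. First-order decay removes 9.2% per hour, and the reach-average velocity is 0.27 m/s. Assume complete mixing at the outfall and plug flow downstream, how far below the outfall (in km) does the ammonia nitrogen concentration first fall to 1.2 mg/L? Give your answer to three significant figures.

After mixing, C = (24.70·0.04900 + 6.110·15.00) / 30.81 = 92.86/30.81 = 3.014 mg/L.
9.2%/h lost → k = −ln(1 − 0.092) = 0.09651 h⁻¹.
Set 3.014·exp(−k·t) = 1.2 → t = ln(3.014/1.2)/k = 34350 s = 9.542 h.
Distance = v·t = 0.27·34350 = 9275 m = 9.275 km.

9.28 km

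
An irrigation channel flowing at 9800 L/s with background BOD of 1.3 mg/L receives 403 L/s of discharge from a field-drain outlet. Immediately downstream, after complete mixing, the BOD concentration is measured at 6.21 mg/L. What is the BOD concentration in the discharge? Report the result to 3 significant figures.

126 mg/L

Mass balance: 9800·1.300 + 403.0·Cₑ = 10200·6.210
→ Cₑ = (10200·6.210 − 9800·1.300) / 403.0 = 125.6 mg/L.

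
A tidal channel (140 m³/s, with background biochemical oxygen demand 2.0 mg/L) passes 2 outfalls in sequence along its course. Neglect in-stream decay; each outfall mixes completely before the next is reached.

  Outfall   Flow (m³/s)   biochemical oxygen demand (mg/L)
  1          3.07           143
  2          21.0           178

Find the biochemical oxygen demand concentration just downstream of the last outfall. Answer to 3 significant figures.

27.2 mg/L

Below outfall 1: Q → 143.1 m³/s, C = (140.0·2.000 + 3.070·143.0)/143.1 = 5.026 mg/L.
Below outfall 2: Q → 164.1 m³/s, C = (143.1·5.026 + 21.00·178.0)/164.1 = 27.17 mg/L.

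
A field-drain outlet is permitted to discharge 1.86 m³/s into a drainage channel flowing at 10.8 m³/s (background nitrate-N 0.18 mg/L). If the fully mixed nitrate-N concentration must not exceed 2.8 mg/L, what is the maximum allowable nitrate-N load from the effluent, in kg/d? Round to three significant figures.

2890 kg/d

Mass balance at the limit: 10.80·0.1800 + 1.860·Cₑ = 12.66·2.8 → Cₑ = 18.01 mg/L.
Load = 1.860 m³/s × 18.01 g/m³ × 86 400 s/d = 2895 kg/d.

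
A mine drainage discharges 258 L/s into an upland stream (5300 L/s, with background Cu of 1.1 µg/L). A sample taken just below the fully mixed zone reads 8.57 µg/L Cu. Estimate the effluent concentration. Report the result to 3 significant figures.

162 µg/L

Mass balance: 5300·1.100 + 258.0·Cₑ = 5558·8.570
→ Cₑ = (5558·8.570 − 5300·1.100) / 258.0 = 162.0 µg/L.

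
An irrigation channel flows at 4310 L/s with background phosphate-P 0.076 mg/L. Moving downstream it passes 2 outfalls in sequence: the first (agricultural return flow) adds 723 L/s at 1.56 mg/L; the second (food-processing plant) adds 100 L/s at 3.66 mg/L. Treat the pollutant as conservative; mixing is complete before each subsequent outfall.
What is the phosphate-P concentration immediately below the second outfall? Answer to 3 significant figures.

Below outfall 1: Q → 5033 L/s, C = (4310·0.07600 + 723.0·1.560)/5033 = 0.2892 mg/L.
Below outfall 2: Q → 5133 L/s, C = (5033·0.2892 + 100.0·3.660)/5133 = 0.3548 mg/L.

0.355 mg/L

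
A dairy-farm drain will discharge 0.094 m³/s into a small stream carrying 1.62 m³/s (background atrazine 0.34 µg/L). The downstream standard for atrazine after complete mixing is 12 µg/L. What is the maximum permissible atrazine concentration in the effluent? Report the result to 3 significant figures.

At the limit, (Qr·Cr + Qe·Cₑ)/(Qr + Qe) = 12:
Cₑ = (1.714·12 − 1.620·0.3400) / 0.09400 = 212.9 µg/L.

213 µg/L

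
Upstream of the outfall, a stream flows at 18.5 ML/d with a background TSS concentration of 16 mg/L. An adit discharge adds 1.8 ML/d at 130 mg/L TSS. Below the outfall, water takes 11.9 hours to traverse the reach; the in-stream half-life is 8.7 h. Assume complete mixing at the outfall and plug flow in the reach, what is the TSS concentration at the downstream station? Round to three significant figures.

10.1 mg/L

Flow-weighted average: C = (18.50·16.00 + 1.800·130.0) / 20.30 = 530.0/20.30 = 26.11 mg/L.
Half-life 8.7 h → k = ln 2 / 8.7 = 0.07967 h⁻¹ = 1.912 d⁻¹.
After decay, C = 26.11 × e^(−kt) = 26.11 × 0.3875 = 10.12 mg/L.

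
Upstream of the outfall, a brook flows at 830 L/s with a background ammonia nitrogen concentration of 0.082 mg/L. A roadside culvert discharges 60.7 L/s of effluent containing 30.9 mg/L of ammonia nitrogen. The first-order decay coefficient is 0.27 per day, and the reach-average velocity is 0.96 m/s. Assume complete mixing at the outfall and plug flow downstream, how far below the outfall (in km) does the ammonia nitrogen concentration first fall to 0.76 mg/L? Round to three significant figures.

324 km

Flow-weighted average: C = (830.0·0.08200 + 60.70·30.90) / 890.7 = 1944/890.7 = 2.182 mg/L.
Set 2.182·exp(−k·t) = 0.76 → t = ln(2.182/0.76)/k = 337500 s = 93.76 h.
Distance = v·t = 0.96·337500 = 324000 m = 324.0 km.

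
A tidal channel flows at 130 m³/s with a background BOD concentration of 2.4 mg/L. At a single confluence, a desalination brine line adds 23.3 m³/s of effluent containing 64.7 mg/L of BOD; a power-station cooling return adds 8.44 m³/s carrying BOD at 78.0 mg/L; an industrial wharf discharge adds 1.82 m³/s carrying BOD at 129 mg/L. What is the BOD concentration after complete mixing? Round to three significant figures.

Mixed concentration C = ΣQC/ΣQ = (130.0·2.400 + 23.30·64.70 + 8.440·78.00 + 1.820·129.0) / 163.6 = 2713/163.6 = 16.58 mg/L.

16.6 mg/L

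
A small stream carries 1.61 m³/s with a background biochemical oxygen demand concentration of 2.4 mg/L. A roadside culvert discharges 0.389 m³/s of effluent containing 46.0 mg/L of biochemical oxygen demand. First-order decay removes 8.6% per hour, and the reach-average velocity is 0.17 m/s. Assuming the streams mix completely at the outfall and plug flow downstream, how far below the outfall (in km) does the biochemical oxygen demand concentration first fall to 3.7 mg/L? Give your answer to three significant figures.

7.34 km

Conservation of mass: C = (1.610·2.400 + 0.3890·46.00) / 1.999 = 21.76/1.999 = 10.88 mg/L.
8.6%/h lost → k = −ln(1 − 0.086) = 0.08992 h⁻¹.
Set 10.88·exp(−k·t) = 3.7 → t = ln(10.88/3.7)/k = 43200 s = 12.00 h.
Distance = v·t = 0.17·43200 = 7343 m = 7.343 km.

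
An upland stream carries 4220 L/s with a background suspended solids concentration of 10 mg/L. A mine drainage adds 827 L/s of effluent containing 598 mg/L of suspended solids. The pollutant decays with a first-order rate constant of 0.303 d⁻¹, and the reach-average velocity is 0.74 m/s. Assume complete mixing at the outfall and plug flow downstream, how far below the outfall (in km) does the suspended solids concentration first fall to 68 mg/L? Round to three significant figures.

94.4 km

Mass balance: C = (4220·10.00 + 827.0·598.0) / 5047 = 536700/5047 = 106.3 mg/L.
Set 106.3·exp(−k·t) = 68 → t = ln(106.3/68)/k = 127500 s = 35.42 h.
Distance = v·t = 0.74·127500 = 94370 m = 94.37 km.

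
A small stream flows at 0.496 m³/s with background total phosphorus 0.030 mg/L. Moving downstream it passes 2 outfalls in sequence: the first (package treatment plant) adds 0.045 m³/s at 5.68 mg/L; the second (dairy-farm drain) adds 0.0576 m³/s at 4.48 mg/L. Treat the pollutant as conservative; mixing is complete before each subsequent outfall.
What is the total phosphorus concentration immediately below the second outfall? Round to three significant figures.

Below outfall 1: Q → 0.5410 m³/s, C = (0.4960·0.03000 + 0.04500·5.680)/0.5410 = 0.5000 mg/L.
Below outfall 2: Q → 0.5986 m³/s, C = (0.5410·0.5000 + 0.05760·4.480)/0.5986 = 0.8829 mg/L.

0.883 mg/L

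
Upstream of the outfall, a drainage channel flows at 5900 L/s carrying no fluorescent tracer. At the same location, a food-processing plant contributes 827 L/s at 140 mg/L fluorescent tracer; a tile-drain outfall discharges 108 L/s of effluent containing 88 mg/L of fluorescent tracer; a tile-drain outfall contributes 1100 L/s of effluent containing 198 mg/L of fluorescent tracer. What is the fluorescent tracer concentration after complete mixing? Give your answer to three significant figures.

Flow-weighted average: C = (5900·0 + 827.0·140.0 + 108.0·88.00 + 1100·198.0) / 7935 = 343100/7935 = 43.24 mg/L.

43.2 mg/L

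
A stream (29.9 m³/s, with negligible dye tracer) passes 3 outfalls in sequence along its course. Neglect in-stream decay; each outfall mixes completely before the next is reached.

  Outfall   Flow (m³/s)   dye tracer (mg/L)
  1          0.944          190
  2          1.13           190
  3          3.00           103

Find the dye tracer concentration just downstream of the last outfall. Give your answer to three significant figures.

After outfall 1: Q = 29.90 + 0.9440 = 30.84 m³/s; C = (29.90·0 + 0.9440·190.0)/30.84 = 5.815 mg/L.
After outfall 2: Q = 30.84 + 1.130 = 31.97 m³/s; C = (30.84·5.815 + 1.130·190.0)/31.97 = 12.32 mg/L.
After outfall 3: Q = 31.97 + 3.000 = 34.97 m³/s; C = (31.97·12.32 + 3.000·103.0)/34.97 = 20.10 mg/L.

20.1 mg/L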